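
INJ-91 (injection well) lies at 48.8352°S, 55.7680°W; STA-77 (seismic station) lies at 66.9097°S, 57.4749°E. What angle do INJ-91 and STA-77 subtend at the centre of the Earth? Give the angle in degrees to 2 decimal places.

Δφ = -18.0745°,  Δλ = 113.2429°
a = sin²(Δφ/2) + cos φ₁ cos φ₂ sin²(Δλ/2) = 0.204681
c = 2·arcsin(√a) = 0.938947 rad = 53.7977°

53.80°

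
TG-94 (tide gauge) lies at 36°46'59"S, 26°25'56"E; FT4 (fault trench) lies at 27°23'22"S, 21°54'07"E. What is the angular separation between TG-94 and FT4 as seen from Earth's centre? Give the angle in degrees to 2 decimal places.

TG-94: φ = -36.78306°, λ = +26.43222°
FT4: φ = -27.38944°, λ = +21.90194°
Δφ = 9.3936°,  Δλ = -4.5303°
a = sin²(Δφ/2) + cos φ₁ cos φ₂ sin²(Δλ/2) = 0.007816
c = 2·arcsin(√a) = 0.177044 rad = 10.1439°

10.14°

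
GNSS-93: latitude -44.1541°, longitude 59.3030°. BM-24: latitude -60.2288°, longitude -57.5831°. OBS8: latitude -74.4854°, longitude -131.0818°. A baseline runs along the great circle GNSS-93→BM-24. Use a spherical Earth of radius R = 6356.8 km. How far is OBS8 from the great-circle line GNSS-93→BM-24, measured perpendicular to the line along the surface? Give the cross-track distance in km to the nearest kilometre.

3140 km

δ₁₃ = central angle GNSS-93→OBS8 = 1.067357 rad  (haversine)
θ₁₃ = bearing GNSS-93→OBS8 = 176.845°,  θ₁₂ = bearing GNSS-93→BM-24 = 209.612°
dₓₜ = R·arcsin(sin δ₁₃ · sin(θ₁₃ − θ₁₂)) = 6356.8·arcsin(0.87593·sin(-32.768°)) = -3139.788 km
|dₓₜ| = 3139.788 km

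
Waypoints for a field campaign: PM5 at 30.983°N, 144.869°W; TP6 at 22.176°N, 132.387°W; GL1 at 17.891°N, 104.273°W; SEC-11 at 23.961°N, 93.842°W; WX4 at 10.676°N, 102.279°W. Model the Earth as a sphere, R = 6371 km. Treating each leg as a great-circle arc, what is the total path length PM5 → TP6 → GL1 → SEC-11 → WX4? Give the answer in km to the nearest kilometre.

7552 km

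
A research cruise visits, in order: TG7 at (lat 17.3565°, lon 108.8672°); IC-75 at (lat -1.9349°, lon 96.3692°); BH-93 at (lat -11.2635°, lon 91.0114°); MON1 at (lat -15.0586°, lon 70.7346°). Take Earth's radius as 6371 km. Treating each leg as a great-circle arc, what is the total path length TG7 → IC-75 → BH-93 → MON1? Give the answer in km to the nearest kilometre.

5974 km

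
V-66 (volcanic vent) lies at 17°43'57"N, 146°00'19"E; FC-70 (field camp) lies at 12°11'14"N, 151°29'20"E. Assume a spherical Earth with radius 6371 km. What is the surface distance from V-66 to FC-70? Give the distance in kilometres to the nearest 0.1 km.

852.6 km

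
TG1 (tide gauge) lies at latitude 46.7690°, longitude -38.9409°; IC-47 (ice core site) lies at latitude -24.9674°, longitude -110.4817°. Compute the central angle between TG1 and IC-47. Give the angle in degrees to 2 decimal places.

Δφ = -71.7364°,  Δλ = -71.5408°
a = sin²(Δφ/2) + cos φ₁ cos φ₂ sin²(Δλ/2) = 0.555469
c = 2·arcsin(√a) = 1.681963 rad = 96.3694°

96.37°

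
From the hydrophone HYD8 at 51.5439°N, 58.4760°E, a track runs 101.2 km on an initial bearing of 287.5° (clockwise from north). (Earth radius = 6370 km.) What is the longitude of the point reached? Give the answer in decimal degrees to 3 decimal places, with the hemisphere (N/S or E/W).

δ = d/R = 101.2/6370 = 0.015887 rad
φ₂ = arcsin(sin φ₁ cos δ + cos φ₁ sin δ cos θ)
   = arcsin(0.78308·0.99987 + 0.62191·0.01589·0.30071) = 51.80928°
λ₂ = λ₁ + atan2(sin θ sin δ cos φ₁, cos δ − sin φ₁ sin φ₂) = 57.07182°

57.072°E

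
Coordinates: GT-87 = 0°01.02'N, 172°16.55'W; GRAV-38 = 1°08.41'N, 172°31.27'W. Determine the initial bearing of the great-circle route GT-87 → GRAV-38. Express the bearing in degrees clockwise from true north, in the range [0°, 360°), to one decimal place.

347.7°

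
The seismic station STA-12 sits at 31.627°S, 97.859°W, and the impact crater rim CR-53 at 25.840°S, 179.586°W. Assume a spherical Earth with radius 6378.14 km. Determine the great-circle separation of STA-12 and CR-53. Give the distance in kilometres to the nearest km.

Δφ = 5.7870°,  Δλ = -81.7270°
a = sin²(Δφ/2) + cos φ₁ cos φ₂ sin²(Δλ/2) = 0.330586
c = 2·arcsin(√a) = 1.225125 rad = 70.1945°
d = R·c = 6378.14 × 1.225125 = 7814.0 km

7814 km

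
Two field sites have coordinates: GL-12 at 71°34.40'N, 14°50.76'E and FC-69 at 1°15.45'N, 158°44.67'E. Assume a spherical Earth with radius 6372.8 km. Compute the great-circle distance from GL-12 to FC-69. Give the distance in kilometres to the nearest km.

11519 km

GL-12: φ = +71.57333°, λ = +14.84600°
FC-69: φ = +1.25750°, λ = +158.74450°
Δφ = -70.3158°,  Δλ = 143.8985°
a = sin²(Δφ/2) + cos φ₁ cos φ₂ sin²(Δλ/2) = 0.617256
c = 2·arcsin(√a) = 1.807512 rad = 103.5628°
d = R·c = 6372.8 × 1.807512 = 11518.9 km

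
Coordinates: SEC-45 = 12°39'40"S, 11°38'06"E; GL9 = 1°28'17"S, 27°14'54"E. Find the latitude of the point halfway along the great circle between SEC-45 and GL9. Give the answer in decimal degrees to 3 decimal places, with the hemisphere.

7.132°S

SEC-45: φ = -12.66111°, λ = +11.63500°
GL9: φ = -1.47139°, λ = +27.24833°
Bx = cos φ₂ cos Δλ = 0.962782,  By = cos φ₂ sin Δλ = 0.269055
φₘ = atan2(sin φ₁ + sin φ₂, √((cos φ₁ + Bx)² + By²)) = -7.13167°
λₘ = λ₁ + atan2(By, cos φ₁ + Bx) = 19.53705°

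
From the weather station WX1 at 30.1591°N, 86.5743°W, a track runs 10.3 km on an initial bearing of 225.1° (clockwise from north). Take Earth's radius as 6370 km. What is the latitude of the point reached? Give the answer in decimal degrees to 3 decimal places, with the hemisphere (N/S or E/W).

δ = d/R = 10.3/6370 = 0.001617 rad
φ₂ = arcsin(sin φ₁ cos δ + cos φ₁ sin δ cos θ)
   = arcsin(0.50240·1.00000 + 0.86463·0.00162·-0.70587) = 30.09368°
λ₂ = λ₁ + atan2(sin θ sin δ cos φ₁, cos δ − sin φ₁ sin φ₂) = -86.65015°

30.094°N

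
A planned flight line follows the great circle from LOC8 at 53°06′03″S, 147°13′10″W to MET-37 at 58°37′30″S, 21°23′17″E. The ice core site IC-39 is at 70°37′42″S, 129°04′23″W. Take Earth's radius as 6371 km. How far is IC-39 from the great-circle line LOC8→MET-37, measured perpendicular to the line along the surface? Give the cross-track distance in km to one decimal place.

432.1 km

LOC8: φ = -53.10083°, λ = -147.21944°
MET-37: φ = -58.62500°, λ = +21.38806°
IC-39: φ = -70.62833°, λ = -129.07306°
δ₁₃ = central angle LOC8→IC-39 = 0.337252 rad  (haversine)
θ₁₃ = bearing LOC8→IC-39 = 161.808°,  θ₁₂ = bearing LOC8→MET-37 = 173.627°
dₓₜ = R·arcsin(sin δ₁₃ · sin(θ₁₃ − θ₁₂)) = 6371·arcsin(0.33090·sin(-11.819°)) = -432.111 km
|dₓₜ| = 432.111 km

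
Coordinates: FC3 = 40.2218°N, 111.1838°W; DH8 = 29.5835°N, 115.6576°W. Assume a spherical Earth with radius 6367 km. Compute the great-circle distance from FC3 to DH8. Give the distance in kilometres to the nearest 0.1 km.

1250.0 km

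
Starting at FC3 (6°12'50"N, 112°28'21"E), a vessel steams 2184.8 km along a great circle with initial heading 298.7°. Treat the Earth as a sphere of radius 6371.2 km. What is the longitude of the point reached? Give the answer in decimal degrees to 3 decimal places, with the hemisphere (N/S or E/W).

94.676°E

FC3: φ = +6.21389°, λ = +112.47250°
δ = d/R = 2184.8/6371.2 = 0.342918 rad
φ₂ = arcsin(sin φ₁ cos δ + cos φ₁ sin δ cos θ)
   = arcsin(0.10824·0.94178 + 0.99412·0.33624·0.48022) = 15.21599°
λ₂ = λ₁ + atan2(sin θ sin δ cos φ₁, cos δ − sin φ₁ sin φ₂) = 94.67561°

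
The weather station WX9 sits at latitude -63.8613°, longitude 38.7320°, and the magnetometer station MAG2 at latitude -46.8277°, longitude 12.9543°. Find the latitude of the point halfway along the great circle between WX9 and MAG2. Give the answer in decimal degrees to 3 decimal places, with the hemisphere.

Bx = cos φ₂ cos Δλ = 0.616109,  By = cos φ₂ sin Δλ = -0.297543
φₘ = atan2(sin φ₁ + sin φ₂, √((cos φ₁ + Bx)² + By²)) = -55.99267°
λₘ = λ₁ + atan2(By, cos φ₁ + Bx) = 23.00533°

55.993°S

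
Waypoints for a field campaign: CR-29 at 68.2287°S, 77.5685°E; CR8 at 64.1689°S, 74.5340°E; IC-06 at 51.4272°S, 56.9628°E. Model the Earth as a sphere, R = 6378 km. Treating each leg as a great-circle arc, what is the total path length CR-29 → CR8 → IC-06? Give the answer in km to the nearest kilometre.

2219 km

CR-29→CR8: c = 0.073989 rad, d = 471.90 km
CR8→IC-06: c = 0.273991 rad, d = 1747.52 km
Total = 471.90 + 1747.52 = 2219.42 km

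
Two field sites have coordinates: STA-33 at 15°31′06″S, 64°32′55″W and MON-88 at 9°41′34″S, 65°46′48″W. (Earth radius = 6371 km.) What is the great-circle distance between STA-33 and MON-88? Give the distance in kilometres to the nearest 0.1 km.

661.4 km

STA-33: φ = -15.51833°, λ = -64.54861°
MON-88: φ = -9.69278°, λ = -65.78000°
Δφ = 5.8256°,  Δλ = -1.2314°
a = sin²(Δφ/2) + cos φ₁ cos φ₂ sin²(Δλ/2) = 0.002692
c = 2·arcsin(√a) = 0.103814 rad = 5.9481°
d = R·c = 6371 × 0.103814 = 661.4 km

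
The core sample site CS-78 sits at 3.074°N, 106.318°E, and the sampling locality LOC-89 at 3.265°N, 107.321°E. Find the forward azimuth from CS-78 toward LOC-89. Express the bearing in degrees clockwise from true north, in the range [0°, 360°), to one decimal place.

79.2°

Δλ = 1.0030°
y = sin Δλ · cos φ₂ = 0.017476
x = cos φ₁ sin φ₂ − sin φ₁ cos φ₂ cos Δλ = 0.003342
θ = atan2(y, x) = 79.1747° → 79.1747° (mod 360°)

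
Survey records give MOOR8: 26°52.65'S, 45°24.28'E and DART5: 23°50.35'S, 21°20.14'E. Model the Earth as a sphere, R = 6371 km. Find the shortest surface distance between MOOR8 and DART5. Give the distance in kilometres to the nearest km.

2438 km

MOOR8: φ = -26.87750°, λ = +45.40467°
DART5: φ = -23.83917°, λ = +21.33567°
Δφ = 3.0383°,  Δλ = -24.0690°
a = sin²(Δφ/2) + cos φ₁ cos φ₂ sin²(Δλ/2) = 0.036171
c = 2·arcsin(√a) = 0.382705 rad = 21.9274°
d = R·c = 6371 × 0.382705 = 2438.2 km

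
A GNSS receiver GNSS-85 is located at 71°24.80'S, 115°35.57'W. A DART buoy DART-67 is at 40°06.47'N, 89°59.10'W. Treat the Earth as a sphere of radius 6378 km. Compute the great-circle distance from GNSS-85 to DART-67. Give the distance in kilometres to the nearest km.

12579 km

GNSS-85: φ = -71.41333°, λ = -115.59283°
DART-67: φ = +40.10783°, λ = -89.98500°
Δφ = 111.5212°,  Δλ = 25.6078°
a = sin²(Δφ/2) + cos φ₁ cos φ₂ sin²(Δλ/2) = 0.695395
c = 2·arcsin(√a) = 1.972287 rad = 113.0037°
d = R·c = 6378 × 1.972287 = 12579.2 km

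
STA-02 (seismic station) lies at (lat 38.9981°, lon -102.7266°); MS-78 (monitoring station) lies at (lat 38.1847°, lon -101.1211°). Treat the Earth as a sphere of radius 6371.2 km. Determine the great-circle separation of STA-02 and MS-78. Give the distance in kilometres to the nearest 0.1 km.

166.3 km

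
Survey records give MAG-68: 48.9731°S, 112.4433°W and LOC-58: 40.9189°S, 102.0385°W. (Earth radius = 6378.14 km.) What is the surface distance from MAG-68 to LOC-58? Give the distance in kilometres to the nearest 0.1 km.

1212.7 km

Δφ = 8.0542°,  Δλ = 10.4048°
a = sin²(Δφ/2) + cos φ₁ cos φ₂ sin²(Δλ/2) = 0.009010
c = 2·arcsin(√a) = 0.190130 rad = 10.8936°
d = R·c = 6378.14 × 0.190130 = 1212.7 km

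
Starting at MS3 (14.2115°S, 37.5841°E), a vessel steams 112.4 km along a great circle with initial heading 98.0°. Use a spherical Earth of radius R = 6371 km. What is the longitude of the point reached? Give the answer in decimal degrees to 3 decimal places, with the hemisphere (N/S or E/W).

δ = d/R = 112.4/6371 = 0.017642 rad
φ₂ = arcsin(sin φ₁ cos δ + cos φ₁ sin δ cos θ)
   = arcsin(-0.24550·0.99984 + 0.96940·0.01764·-0.13917) = -14.34996°
λ₂ = λ₁ + atan2(sin θ sin δ cos φ₁, cos δ − sin φ₁ sin φ₂) = 38.61734°

38.617°E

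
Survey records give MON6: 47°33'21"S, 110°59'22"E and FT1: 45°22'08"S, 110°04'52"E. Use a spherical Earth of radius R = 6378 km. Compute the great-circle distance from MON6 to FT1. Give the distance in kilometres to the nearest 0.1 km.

253.2 km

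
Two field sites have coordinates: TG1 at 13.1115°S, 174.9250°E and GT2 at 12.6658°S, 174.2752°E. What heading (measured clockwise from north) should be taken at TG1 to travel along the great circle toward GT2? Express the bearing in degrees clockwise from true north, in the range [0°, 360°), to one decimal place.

Δλ = -0.6498°
y = sin Δλ · cos φ₂ = -0.011065
x = cos φ₁ sin φ₂ − sin φ₁ cos φ₂ cos Δλ = 0.007765
θ = atan2(y, x) = -54.9414° → 305.0586° (mod 360°)

305.1°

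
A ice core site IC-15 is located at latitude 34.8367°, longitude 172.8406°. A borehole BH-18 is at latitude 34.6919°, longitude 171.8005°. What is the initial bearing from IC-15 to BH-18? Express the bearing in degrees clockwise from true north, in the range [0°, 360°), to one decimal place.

260.7°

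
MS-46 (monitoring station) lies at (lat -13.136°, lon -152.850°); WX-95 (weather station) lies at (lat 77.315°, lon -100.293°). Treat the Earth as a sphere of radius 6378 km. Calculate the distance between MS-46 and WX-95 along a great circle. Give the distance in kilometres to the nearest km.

10604 km

Δφ = 90.4510°,  Δλ = 52.5570°
a = sin²(Δφ/2) + cos φ₁ cos φ₂ sin²(Δλ/2) = 0.545852
c = 2·arcsin(√a) = 1.662630 rad = 95.2617°
d = R·c = 6378 × 1.662630 = 10604.3 km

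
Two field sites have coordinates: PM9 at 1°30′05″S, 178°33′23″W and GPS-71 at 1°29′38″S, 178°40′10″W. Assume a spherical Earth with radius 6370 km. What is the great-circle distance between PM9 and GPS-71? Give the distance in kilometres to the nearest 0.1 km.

PM9: φ = -1.50139°, λ = -178.55639°
GPS-71: φ = -1.49389°, λ = -178.66944°
Δφ = 0.0075°,  Δλ = -0.1131°
a = sin²(Δφ/2) + cos φ₁ cos φ₂ sin²(Δλ/2) = 0.000001
c = 2·arcsin(√a) = 0.001977 rad = 0.1133°
d = R·c = 6370 × 0.001977 = 12.6 km

12.6 km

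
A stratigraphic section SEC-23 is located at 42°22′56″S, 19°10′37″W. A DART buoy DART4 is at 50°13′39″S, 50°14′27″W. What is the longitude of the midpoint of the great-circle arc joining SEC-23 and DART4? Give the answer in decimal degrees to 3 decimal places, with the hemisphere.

SEC-23: φ = -42.38222°, λ = -19.17694°
DART4: φ = -50.22750°, λ = -50.24083°
Bx = cos φ₂ cos Δλ = 0.547997,  By = cos φ₂ sin Δλ = -0.330102
φₘ = atan2(sin φ₁ + sin φ₂, √((cos φ₁ + Bx)² + By²)) = -47.36270°
λₘ = λ₁ + atan2(By, cos φ₁ + Bx) = -33.56623°

33.566°W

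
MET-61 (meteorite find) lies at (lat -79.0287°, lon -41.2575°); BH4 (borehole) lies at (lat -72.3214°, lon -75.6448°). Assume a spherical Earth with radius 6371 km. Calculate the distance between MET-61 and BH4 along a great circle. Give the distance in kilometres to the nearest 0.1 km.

1174.5 km

Δφ = 6.7073°,  Δλ = -34.3873°
a = sin²(Δφ/2) + cos φ₁ cos φ₂ sin²(Δλ/2) = 0.008472
c = 2·arcsin(√a) = 0.184351 rad = 10.5625°
d = R·c = 6371 × 0.184351 = 1174.5 km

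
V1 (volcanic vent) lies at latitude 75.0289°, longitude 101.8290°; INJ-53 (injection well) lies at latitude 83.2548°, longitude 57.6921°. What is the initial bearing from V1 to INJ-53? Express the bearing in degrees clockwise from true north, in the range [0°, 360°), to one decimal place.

335.0°

Δλ = -44.1369°
y = sin Δλ · cos φ₂ = -0.081792
x = cos φ₁ sin φ₂ − sin φ₁ cos φ₂ cos Δλ = 0.175111
θ = atan2(y, x) = -25.0367° → 334.9633° (mod 360°)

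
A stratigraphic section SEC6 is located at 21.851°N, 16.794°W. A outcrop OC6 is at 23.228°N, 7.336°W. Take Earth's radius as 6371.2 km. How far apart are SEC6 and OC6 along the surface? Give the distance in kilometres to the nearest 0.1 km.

983.2 km

Δφ = 1.3770°,  Δλ = 9.4580°
a = sin²(Δφ/2) + cos φ₁ cos φ₂ sin²(Δλ/2) = 0.005942
c = 2·arcsin(√a) = 0.154316 rad = 8.8417°
d = R·c = 6371.2 × 0.154316 = 983.2 km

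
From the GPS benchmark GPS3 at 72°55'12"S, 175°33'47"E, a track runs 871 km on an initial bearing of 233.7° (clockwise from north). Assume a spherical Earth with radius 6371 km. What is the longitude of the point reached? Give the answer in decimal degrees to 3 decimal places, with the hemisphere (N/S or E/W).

GPS3: φ = -72.92000°, λ = +175.56306°
δ = d/R = 871/6371 = 0.136713 rad
φ₂ = arcsin(sin φ₁ cos δ + cos φ₁ sin δ cos θ)
   = arcsin(-0.95590·0.99067 + 0.29371·0.13629·-0.59201) = -76.08984°
λ₂ = λ₁ + atan2(sin θ sin δ cos φ₁, cos δ − sin φ₁ sin φ₂) = 148.37598°

148.376°E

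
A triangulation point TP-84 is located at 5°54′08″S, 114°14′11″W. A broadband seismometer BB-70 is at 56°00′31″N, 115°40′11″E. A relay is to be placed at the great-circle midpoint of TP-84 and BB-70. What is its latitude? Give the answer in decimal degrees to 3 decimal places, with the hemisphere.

TP-84: φ = -5.90222°, λ = -114.23639°
BB-70: φ = +56.00861°, λ = +115.66972°
Bx = cos φ₂ cos Δλ = -0.360063,  By = cos φ₂ sin Δλ = -0.427682
φₘ = atan2(sin φ₁ + sin φ₂, √((cos φ₁ + Bx)² + By²)) = 43.50214°
λₘ = λ₁ + atan2(By, cos φ₁ + Bx) = -148.21248°

43.502°N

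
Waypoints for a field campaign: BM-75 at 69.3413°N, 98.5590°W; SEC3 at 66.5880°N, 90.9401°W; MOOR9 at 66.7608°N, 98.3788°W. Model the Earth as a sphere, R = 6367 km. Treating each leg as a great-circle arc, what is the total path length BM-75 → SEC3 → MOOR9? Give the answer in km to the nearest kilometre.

768 km

BM-75→SEC3: c = 0.069179 rad, d = 440.46 km
SEC3→MOOR9: c = 0.051465 rad, d = 327.67 km
Total = 440.46 + 327.67 = 768.14 km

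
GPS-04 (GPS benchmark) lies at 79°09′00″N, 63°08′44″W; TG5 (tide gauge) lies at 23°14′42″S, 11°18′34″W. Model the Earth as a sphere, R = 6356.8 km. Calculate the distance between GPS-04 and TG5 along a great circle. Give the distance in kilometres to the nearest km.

11794 km

GPS-04: φ = +79.15000°, λ = -63.14556°
TG5: φ = -23.24500°, λ = -11.30944°
Δφ = -102.3950°,  Δλ = 51.8361°
a = sin²(Δφ/2) + cos φ₁ cos φ₂ sin²(Δλ/2) = 0.640368
c = 2·arcsin(√a) = 1.855356 rad = 106.3041°
d = R·c = 6356.8 × 1.855356 = 11794.1 km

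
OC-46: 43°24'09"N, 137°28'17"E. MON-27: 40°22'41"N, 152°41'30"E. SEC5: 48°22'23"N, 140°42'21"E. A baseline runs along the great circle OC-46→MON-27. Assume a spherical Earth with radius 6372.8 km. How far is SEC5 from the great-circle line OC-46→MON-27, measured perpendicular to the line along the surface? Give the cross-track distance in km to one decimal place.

OC-46: φ = +43.40250°, λ = +137.47139°
MON-27: φ = +40.37806°, λ = +152.69167°
SEC5: φ = +48.37306°, λ = +140.70583°
δ₁₃ = central angle OC-46→SEC5 = 0.095214 rad  (haversine)
θ₁₃ = bearing OC-46→SEC5 = 23.218°,  θ₁₂ = bearing OC-46→MON-27 = 99.760°
dₓₜ = R·arcsin(sin δ₁₃ · sin(θ₁₃ − θ₁₂)) = 6372.8·arcsin(0.09507·sin(-76.542°)) = -590.072 km
|dₓₜ| = 590.072 km

590.1 km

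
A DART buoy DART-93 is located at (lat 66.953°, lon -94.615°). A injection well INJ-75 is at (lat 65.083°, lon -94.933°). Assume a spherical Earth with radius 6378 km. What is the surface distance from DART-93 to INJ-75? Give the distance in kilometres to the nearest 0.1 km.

208.7 km

Δφ = -1.8700°,  Δλ = -0.3180°
a = sin²(Δφ/2) + cos φ₁ cos φ₂ sin²(Δλ/2) = 0.000268
c = 2·arcsin(√a) = 0.032715 rad = 1.8745°
d = R·c = 6378 × 0.032715 = 208.7 km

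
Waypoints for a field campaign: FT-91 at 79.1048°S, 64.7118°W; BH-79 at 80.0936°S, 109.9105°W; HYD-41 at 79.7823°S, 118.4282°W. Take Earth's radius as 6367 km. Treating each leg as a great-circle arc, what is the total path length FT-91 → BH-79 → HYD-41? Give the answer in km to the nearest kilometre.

FT-91→BH-79: c = 0.139778 rad, d = 889.96 km
BH-79→HYD-41: c = 0.026510 rad, d = 168.79 km
Total = 889.96 + 168.79 = 1058.75 km

1059 km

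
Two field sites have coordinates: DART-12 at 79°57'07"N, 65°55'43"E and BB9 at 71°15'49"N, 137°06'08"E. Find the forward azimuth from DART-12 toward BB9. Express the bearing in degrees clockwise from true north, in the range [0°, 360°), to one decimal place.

78.3°

DART-12: φ = +79.95194°, λ = +65.92861°
BB9: φ = +71.26361°, λ = +137.10222°
Δλ = 71.1736°
y = sin Δλ · cos φ₂ = 0.304030
x = cos φ₁ sin φ₂ − sin φ₁ cos φ₂ cos Δλ = 0.063162
θ = atan2(y, x) = 78.2639° → 78.2639° (mod 360°)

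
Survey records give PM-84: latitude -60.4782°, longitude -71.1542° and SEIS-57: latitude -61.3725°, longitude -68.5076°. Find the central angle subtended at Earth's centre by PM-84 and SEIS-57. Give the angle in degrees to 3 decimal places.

Δφ = -0.8943°,  Δλ = 2.6466°
a = sin²(Δφ/2) + cos φ₁ cos φ₂ sin²(Δλ/2) = 0.000187
c = 2·arcsin(√a) = 0.027337 rad = 1.5663°

1.566°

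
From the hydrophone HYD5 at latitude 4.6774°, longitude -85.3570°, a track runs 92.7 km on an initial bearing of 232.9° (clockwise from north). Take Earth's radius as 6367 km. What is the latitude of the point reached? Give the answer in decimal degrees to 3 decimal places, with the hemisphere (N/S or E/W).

4.174°N

δ = d/R = 92.7/6367 = 0.014559 rad
φ₂ = arcsin(sin φ₁ cos δ + cos φ₁ sin δ cos θ)
   = arcsin(0.08155·0.99989 + 0.99667·0.01456·-0.60321) = 4.17390°
λ₂ = λ₁ + atan2(sin θ sin δ cos φ₁, cos δ − sin φ₁ sin φ₂) = -86.02410°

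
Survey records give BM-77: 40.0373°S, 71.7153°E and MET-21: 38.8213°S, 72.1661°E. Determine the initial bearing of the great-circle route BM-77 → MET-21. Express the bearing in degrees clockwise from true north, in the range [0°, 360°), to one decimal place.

16.1°

Δλ = 0.4508°
y = sin Δλ · cos φ₂ = 0.006130
x = cos φ₁ sin φ₂ − sin φ₁ cos φ₂ cos Δλ = 0.021206
θ = atan2(y, x) = 16.1226° → 16.1226° (mod 360°)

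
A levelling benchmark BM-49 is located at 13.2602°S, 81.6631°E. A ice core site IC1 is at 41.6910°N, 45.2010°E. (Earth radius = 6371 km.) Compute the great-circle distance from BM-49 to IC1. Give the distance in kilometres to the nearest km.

7162 km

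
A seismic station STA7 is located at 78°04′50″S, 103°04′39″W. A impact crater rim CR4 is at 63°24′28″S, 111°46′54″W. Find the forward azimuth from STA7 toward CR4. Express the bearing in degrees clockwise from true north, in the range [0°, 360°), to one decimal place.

STA7: φ = -78.08056°, λ = -103.07750°
CR4: φ = -63.40778°, λ = -111.78167°
Δλ = -8.7042°
y = sin Δλ · cos φ₂ = -0.067742
x = cos φ₁ sin φ₂ − sin φ₁ cos φ₂ cos Δλ = 0.248254
θ = atan2(y, x) = -15.2630° → 344.7370° (mod 360°)

344.7°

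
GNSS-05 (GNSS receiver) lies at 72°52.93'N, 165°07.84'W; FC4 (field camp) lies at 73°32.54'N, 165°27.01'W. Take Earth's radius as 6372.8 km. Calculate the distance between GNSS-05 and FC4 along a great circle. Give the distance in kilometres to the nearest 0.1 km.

GNSS-05: φ = +72.88217°, λ = -165.13067°
FC4: φ = +73.54233°, λ = -165.45017°
Δφ = 0.6602°,  Δλ = -0.3195°
a = sin²(Δφ/2) + cos φ₁ cos φ₂ sin²(Δλ/2) = 0.000034
c = 2·arcsin(√a) = 0.011634 rad = 0.6666°
d = R·c = 6372.8 × 0.011634 = 74.1 km

74.1 km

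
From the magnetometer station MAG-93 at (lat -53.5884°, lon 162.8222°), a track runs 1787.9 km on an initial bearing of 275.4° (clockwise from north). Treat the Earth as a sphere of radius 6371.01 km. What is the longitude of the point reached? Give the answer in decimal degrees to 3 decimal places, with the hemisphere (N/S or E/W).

δ = d/R = 1787.9/6371.01 = 0.280631 rad
φ₂ = arcsin(sin φ₁ cos δ + cos φ₁ sin δ cos θ)
   = arcsin(-0.80477·0.96088 + 0.59358·0.27696·0.09411) = -49.27242°
λ₂ = λ₁ + atan2(sin θ sin δ cos φ₁, cos δ − sin φ₁ sin φ₂) = 137.82322°

137.823°E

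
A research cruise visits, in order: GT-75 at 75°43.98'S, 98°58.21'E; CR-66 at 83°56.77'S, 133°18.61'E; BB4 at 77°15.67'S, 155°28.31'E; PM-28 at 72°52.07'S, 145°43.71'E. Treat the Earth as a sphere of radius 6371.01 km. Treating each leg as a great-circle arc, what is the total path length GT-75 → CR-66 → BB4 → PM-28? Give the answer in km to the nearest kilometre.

2490 km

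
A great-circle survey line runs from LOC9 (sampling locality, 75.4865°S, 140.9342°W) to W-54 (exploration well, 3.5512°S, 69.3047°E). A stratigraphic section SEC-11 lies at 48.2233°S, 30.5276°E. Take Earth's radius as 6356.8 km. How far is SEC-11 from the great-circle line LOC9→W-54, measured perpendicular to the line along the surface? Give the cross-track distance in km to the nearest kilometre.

3364 km

δ₁₃ = central angle LOC9→SEC-11 = 0.980223 rad  (haversine)
θ₁₃ = bearing LOC9→SEC-11 = 173.161°,  θ₁₂ = bearing LOC9→W-54 = 210.589°
dₓₜ = R·arcsin(sin δ₁₃ · sin(θ₁₃ − θ₁₂)) = 6356.8·arcsin(0.83062·sin(-37.429°)) = -3363.910 km
|dₓₜ| = 3363.910 km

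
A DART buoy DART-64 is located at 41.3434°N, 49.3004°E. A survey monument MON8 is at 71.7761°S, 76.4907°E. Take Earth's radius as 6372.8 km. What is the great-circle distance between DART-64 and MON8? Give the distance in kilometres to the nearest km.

12763 km

Δφ = -113.1195°,  Δλ = 27.1903°
a = sin²(Δφ/2) + cos φ₁ cos φ₂ sin²(Δλ/2) = 0.709298
c = 2·arcsin(√a) = 2.002695 rad = 114.7460°
d = R·c = 6372.8 × 2.002695 = 12762.8 km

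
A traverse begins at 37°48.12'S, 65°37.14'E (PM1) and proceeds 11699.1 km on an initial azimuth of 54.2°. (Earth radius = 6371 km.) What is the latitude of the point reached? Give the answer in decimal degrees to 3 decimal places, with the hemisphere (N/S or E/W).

37.361°N

PM1: φ = -37.80200°, λ = +65.61900°
δ = d/R = 11699.1/6371 = 1.836305 rad
φ₂ = arcsin(sin φ₁ cos δ + cos φ₁ sin δ cos θ)
   = arcsin(-0.61293·-0.26240 + 0.79013·0.96496·0.58496) = 37.36088°
λ₂ = λ₁ + atan2(sin θ sin δ cos φ₁, cos δ − sin φ₁ sin φ₂) = 145.57323°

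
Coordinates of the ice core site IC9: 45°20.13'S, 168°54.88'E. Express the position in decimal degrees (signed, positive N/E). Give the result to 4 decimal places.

lat: 45.3355° S → -45.3355°
lon: 168.9147° E → +168.9147°

-45.3355°, +168.9147°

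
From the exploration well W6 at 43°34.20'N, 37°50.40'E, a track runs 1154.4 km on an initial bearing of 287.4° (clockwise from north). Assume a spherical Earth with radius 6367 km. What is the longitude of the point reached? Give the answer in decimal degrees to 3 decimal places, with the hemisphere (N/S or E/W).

23.549°E

W6: φ = +43.57000°, λ = +37.84000°
δ = d/R = 1154.4/6367 = 0.181310 rad
φ₂ = arcsin(sin φ₁ cos δ + cos φ₁ sin δ cos θ)
   = arcsin(0.68924·0.98361 + 0.72453·0.18032·0.29904) = 45.80826°
λ₂ = λ₁ + atan2(sin θ sin δ cos φ₁, cos δ − sin φ₁ sin φ₂) = 23.54905°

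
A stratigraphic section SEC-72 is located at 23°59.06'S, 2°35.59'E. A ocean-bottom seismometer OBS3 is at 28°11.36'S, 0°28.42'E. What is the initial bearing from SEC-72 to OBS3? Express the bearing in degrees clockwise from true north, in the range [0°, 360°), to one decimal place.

203.9°

SEC-72: φ = -23.98433°, λ = +2.59317°
OBS3: φ = -28.18933°, λ = +0.47367°
Δλ = -2.1195°
y = sin Δλ · cos φ₂ = -0.032597
x = cos φ₁ sin φ₂ − sin φ₁ cos φ₂ cos Δλ = -0.073570
θ = atan2(y, x) = -156.1030° → 203.8970° (mod 360°)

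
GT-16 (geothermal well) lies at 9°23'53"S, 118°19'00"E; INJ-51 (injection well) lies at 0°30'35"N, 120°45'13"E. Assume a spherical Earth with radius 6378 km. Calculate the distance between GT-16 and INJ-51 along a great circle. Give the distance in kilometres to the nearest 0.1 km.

GT-16: φ = -9.39806°, λ = +118.31667°
INJ-51: φ = +0.50972°, λ = +120.75361°
Δφ = 9.9078°,  Δλ = 2.4369°
a = sin²(Δφ/2) + cos φ₁ cos φ₂ sin²(Δλ/2) = 0.007903
c = 2·arcsin(√a) = 0.178034 rad = 10.2006°
d = R·c = 6378 × 0.178034 = 1135.5 km

1135.5 km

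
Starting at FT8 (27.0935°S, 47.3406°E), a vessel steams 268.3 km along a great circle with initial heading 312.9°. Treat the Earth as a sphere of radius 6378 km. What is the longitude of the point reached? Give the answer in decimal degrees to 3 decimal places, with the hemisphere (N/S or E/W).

δ = d/R = 268.3/6378 = 0.042066 rad
φ₂ = arcsin(sin φ₁ cos δ + cos φ₁ sin δ cos θ)
   = arcsin(-0.45544·0.99912 + 0.89026·0.04205·0.68072) = -25.43934°
λ₂ = λ₁ + atan2(sin θ sin δ cos φ₁, cos δ − sin φ₁ sin φ₂) = 45.38563°

45.386°E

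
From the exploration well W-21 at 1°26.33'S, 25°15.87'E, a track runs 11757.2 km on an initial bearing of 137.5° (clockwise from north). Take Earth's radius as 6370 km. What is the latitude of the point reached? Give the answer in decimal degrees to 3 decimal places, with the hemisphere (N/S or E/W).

44.632°S

W-21: φ = -1.43883°, λ = +25.26450°
δ = d/R = 11757.2/6370 = 1.845714 rad
φ₂ = arcsin(sin φ₁ cos δ + cos φ₁ sin δ cos θ)
   = arcsin(-0.02511·-0.27147 + 0.99968·0.96245·-0.73728) = -44.63199°
λ₂ = λ₁ + atan2(sin θ sin δ cos φ₁, cos δ − sin φ₁ sin φ₂) = 139.24268°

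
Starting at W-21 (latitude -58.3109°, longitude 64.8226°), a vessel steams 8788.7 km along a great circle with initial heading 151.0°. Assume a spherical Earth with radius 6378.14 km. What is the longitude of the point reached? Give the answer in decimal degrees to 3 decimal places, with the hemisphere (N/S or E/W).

152.251°W

δ = d/R = 8788.7/6378.14 = 1.377941 rad
φ₂ = arcsin(sin φ₁ cos δ + cos φ₁ sin δ cos θ)
   = arcsin(-0.85091·0.19166 + 0.52531·0.98146·-0.87462) = -37.88046°
λ₂ = λ₁ + atan2(sin θ sin δ cos φ₁, cos δ − sin φ₁ sin φ₂) = -152.25133°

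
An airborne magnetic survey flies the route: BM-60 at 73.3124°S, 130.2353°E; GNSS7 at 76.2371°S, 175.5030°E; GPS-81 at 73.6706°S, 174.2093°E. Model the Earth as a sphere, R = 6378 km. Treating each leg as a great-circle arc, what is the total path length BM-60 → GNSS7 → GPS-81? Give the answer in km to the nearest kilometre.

1614 km

BM-60→GNSS7: c = 0.207921 rad, d = 1326.12 km
GNSS7→GPS-81: c = 0.045173 rad, d = 288.11 km
Total = 1326.12 + 288.11 = 1614.23 km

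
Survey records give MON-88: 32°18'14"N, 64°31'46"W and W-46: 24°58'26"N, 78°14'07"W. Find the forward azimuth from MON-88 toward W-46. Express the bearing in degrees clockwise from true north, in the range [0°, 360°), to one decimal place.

242.1°

MON-88: φ = +32.30389°, λ = -64.52944°
W-46: φ = +24.97389°, λ = -78.23528°
Δλ = -13.7058°
y = sin Δλ · cos φ₂ = -0.214784
x = cos φ₁ sin φ₂ − sin φ₁ cos φ₂ cos Δλ = -0.113789
θ = atan2(y, x) = -117.9140° → 242.0860° (mod 360°)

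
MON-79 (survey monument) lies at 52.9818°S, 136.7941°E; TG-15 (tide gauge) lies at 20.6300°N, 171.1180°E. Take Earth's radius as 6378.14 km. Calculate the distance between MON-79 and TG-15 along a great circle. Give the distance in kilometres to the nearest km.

Δφ = 73.6118°,  Δλ = 34.3239°
a = sin²(Δφ/2) + cos φ₁ cos φ₂ sin²(Δλ/2) = 0.407988
c = 2·arcsin(√a) = 1.385717 rad = 79.3957°
d = R·c = 6378.14 × 1.385717 = 8838.3 km

8838 km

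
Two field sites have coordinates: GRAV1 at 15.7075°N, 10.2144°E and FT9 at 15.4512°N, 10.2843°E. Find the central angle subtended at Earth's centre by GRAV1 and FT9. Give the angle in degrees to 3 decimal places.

0.265°

Δφ = -0.2563°,  Δλ = 0.0699°
a = sin²(Δφ/2) + cos φ₁ cos φ₂ sin²(Δλ/2) = 0.000005
c = 2·arcsin(√a) = 0.004625 rad = 0.2650°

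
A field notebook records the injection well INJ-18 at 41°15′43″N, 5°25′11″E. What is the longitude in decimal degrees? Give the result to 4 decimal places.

5.4197°E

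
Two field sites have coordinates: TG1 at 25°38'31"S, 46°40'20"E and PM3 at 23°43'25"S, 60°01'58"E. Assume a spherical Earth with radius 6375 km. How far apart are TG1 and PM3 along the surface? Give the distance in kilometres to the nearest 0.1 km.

1366.9 km

TG1: φ = -25.64194°, λ = +46.67222°
PM3: φ = -23.72361°, λ = +60.03278°
Δφ = 1.9183°,  Δλ = 13.3606°
a = sin²(Δφ/2) + cos φ₁ cos φ₂ sin²(Δλ/2) = 0.011449
c = 2·arcsin(√a) = 0.214410 rad = 12.2848°
d = R·c = 6375 × 0.214410 = 1366.9 km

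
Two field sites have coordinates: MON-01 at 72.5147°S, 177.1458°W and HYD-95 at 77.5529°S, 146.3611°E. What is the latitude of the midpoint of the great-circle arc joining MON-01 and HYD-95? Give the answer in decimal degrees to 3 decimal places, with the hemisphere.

Bx = cos φ₂ cos Δλ = 0.173277,  By = cos φ₂ sin Δλ = -0.128186
φₘ = atan2(sin φ₁ + sin φ₂, √((cos φ₁ + Bx)² + By²)) = -75.73485°
λₘ = λ₁ + atan2(By, cos φ₁ + Bx) = 167.71343°

75.735°S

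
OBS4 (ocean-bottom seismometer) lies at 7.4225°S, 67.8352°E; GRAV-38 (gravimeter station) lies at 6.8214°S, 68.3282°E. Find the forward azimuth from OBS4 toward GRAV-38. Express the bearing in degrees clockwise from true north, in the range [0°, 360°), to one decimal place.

Δλ = 0.4930°
y = sin Δλ · cos φ₂ = 0.008543
x = cos φ₁ sin φ₂ − sin φ₁ cos φ₂ cos Δλ = 0.010486
θ = atan2(y, x) = 39.1708° → 39.1708° (mod 360°)

39.2°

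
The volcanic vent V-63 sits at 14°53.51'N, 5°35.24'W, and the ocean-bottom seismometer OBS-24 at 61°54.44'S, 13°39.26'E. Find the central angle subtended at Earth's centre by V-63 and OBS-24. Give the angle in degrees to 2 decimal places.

V-63: φ = +14.89183°, λ = -5.58733°
OBS-24: φ = -61.90733°, λ = +13.65433°
Δφ = -76.7992°,  Δλ = 19.2417°
a = sin²(Δφ/2) + cos φ₁ cos φ₂ sin²(Δλ/2) = 0.398529
c = 2·arcsin(√a) = 1.366434 rad = 78.2909°

78.29°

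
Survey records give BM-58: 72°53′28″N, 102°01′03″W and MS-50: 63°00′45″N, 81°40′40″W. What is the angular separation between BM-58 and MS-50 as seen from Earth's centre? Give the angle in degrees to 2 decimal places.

12.35°

BM-58: φ = +72.89111°, λ = -102.01750°
MS-50: φ = +63.01250°, λ = -81.67778°
Δφ = -9.8786°,  Δλ = 20.3397°
a = sin²(Δφ/2) + cos φ₁ cos φ₂ sin²(Δλ/2) = 0.011575
c = 2·arcsin(√a) = 0.215595 rad = 12.3527°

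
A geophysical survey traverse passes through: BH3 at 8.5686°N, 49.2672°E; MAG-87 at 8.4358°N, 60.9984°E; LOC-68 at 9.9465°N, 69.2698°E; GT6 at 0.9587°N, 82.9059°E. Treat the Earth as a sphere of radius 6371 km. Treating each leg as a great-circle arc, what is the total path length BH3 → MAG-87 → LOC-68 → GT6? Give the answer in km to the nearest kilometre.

4022 km

BH3→MAG-87: c = 0.202503 rad, d = 1290.15 km
MAG-87→LOC-68: c = 0.144921 rad, d = 923.29 km
LOC-68→GT6: c = 0.283930 rad, d = 1808.92 km
Total = 1290.15 + 923.29 + 1808.92 = 4022.36 km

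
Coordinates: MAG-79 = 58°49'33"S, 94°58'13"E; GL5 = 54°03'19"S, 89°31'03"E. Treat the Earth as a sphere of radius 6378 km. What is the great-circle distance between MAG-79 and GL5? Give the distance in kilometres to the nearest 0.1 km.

627.7 km

MAG-79: φ = -58.82583°, λ = +94.97028°
GL5: φ = -54.05528°, λ = +89.51750°
Δφ = 4.7706°,  Δλ = -5.4528°
a = sin²(Δφ/2) + cos φ₁ cos φ₂ sin²(Δλ/2) = 0.002420
c = 2·arcsin(√a) = 0.098419 rad = 5.6390°
d = R·c = 6378 × 0.098419 = 627.7 km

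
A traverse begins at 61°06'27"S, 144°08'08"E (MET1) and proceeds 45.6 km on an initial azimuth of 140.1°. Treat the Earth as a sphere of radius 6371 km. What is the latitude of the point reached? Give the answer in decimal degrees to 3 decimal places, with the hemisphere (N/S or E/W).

61.421°S

MET1: φ = -61.10750°, λ = +144.13556°
δ = d/R = 45.6/6371 = 0.007157 rad
φ₂ = arcsin(sin φ₁ cos δ + cos φ₁ sin δ cos θ)
   = arcsin(-0.87553·0.99997 + 0.48317·0.00716·-0.76717) = -61.42100°
λ₂ = λ₁ + atan2(sin θ sin δ cos φ₁, cos δ − sin φ₁ sin φ₂) = 144.68545°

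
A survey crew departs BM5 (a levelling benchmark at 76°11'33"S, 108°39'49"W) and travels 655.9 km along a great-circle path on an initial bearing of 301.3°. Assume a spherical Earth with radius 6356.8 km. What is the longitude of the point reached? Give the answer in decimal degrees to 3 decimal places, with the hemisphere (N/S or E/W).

125.581°W

BM5: φ = -76.19250°, λ = -108.66361°
δ = d/R = 655.9/6356.8 = 0.103181 rad
φ₂ = arcsin(sin φ₁ cos δ + cos φ₁ sin δ cos θ)
   = arcsin(-0.97110·0.99468 + 0.23866·0.10300·0.51952) = -72.39566°
λ₂ = λ₁ + atan2(sin θ sin δ cos φ₁, cos δ − sin φ₁ sin φ₂) = -125.58080°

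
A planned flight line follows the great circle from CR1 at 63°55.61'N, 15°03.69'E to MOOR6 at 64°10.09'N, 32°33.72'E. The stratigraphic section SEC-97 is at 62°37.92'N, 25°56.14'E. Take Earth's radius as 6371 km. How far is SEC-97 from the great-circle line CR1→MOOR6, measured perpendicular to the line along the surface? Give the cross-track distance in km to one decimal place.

188.2 km

CR1: φ = +63.92683°, λ = +15.06150°
MOOR6: φ = +64.16817°, λ = +32.56200°
SEC-97: φ = +62.63200°, λ = +25.93567°
δ₁₃ = central angle CR1→SEC-97 = 0.088157 rad  (haversine)
θ₁₃ = bearing CR1→SEC-97 = 99.930°,  θ₁₂ = bearing CR1→MOOR6 = 80.330°
dₓₜ = R·arcsin(sin δ₁₃ · sin(θ₁₃ − θ₁₂)) = 6371·arcsin(0.08804·sin(19.600°)) = 188.194 km
|dₓₜ| = 188.194 km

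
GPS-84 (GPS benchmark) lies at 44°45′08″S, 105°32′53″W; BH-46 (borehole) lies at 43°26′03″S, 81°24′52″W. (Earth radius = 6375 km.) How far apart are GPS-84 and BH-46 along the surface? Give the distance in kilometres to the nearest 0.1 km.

GPS-84: φ = -44.75222°, λ = -105.54806°
BH-46: φ = -43.43417°, λ = -81.41444°
Δφ = 1.3181°,  Δλ = 24.1336°
a = sin²(Δφ/2) + cos φ₁ cos φ₂ sin²(Δλ/2) = 0.022669
c = 2·arcsin(√a) = 0.302277 rad = 17.3192°
d = R·c = 6375 × 0.302277 = 1927.0 km

1927.0 km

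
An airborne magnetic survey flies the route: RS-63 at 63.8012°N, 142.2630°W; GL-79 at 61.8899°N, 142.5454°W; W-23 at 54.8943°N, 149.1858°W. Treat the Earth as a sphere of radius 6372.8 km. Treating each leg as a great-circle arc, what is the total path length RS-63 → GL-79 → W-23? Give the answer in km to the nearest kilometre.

1081 km

RS-63→GL-79: c = 0.033434 rad, d = 213.07 km
GL-79→W-23: c = 0.136210 rad, d = 868.04 km
Total = 213.07 + 868.04 = 1081.11 km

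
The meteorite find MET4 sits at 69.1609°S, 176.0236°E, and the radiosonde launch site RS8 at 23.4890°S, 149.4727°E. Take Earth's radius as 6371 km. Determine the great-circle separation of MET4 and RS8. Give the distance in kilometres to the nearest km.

5378 km

Δφ = 45.6719°,  Δλ = -26.5509°
a = sin²(Δφ/2) + cos φ₁ cos φ₂ sin²(Δλ/2) = 0.167821
c = 2·arcsin(√a) = 0.844163 rad = 48.3670°
d = R·c = 6371 × 0.844163 = 5378.2 km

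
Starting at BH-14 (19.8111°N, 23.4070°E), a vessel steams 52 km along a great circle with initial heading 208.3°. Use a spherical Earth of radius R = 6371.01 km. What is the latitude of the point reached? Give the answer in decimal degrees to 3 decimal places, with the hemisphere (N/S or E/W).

δ = d/R = 52/6371.01 = 0.008162 rad
φ₂ = arcsin(sin φ₁ cos δ + cos φ₁ sin δ cos θ)
   = arcsin(0.33892·0.99997 + 0.94082·0.00816·-0.88048) = 19.39919°
λ₂ = λ₁ + atan2(sin θ sin δ cos φ₁, cos δ − sin φ₁ sin φ₂) = 23.17195°

19.399°N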